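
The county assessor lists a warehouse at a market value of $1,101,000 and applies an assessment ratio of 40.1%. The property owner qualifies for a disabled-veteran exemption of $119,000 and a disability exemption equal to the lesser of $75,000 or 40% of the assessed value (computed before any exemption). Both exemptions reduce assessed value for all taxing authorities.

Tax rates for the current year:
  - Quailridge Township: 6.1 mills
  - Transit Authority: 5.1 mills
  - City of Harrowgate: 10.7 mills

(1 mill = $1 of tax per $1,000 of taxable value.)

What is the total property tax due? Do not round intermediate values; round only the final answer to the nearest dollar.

Assessed value = $1,101,000 × 0.401 = $441,501
Disability exemption = min($75,000, 40% × $441,501) = min($75,000, $176,600.4) = $75,000 (dollar cap binds)
Taxable value = $441,501 − $119,000 − $75,000 = $247,501
Quailridge Township: $247,501 × 0.0061 = $1,509.7561
Transit Authority: $247,501 × 0.0051 = $1,262.2551
City of Harrowgate: $247,501 × 0.0107 = $2,648.2607
Total = $5,420.2719

$5,420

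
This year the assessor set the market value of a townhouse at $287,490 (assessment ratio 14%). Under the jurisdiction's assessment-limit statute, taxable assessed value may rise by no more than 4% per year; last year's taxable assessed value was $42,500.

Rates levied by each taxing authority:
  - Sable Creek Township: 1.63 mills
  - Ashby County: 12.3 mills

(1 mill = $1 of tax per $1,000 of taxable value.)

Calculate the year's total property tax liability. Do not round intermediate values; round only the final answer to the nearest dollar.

$561

Uncapped assessed value = $287,490 × 0.14 = $40,248.6
Cap limit = $42,500 × 1.04 = $44,200
Taxable assessed value = min($40,248.6, $44,200) = $40,248.6 (cap does not bind)
Sable Creek Township: $40,248.6 × 0.00163 = $65.605218
Ashby County: $40,248.6 × 0.0123 = $495.05778
Total = $560.662998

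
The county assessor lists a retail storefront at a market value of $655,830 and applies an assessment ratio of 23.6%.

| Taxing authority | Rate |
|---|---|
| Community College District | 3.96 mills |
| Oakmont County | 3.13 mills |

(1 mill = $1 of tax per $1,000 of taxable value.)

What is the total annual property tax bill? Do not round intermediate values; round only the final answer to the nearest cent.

Assessed value = $655,830 × 0.236 = $154,775.88
Community College District: $154,775.88 × 0.00396 = $612.9124848
Oakmont County: $154,775.88 × 0.00313 = $484.4485044
Total = $612.9124848 + $484.4485044 = $1,097.3609892

$1,097.36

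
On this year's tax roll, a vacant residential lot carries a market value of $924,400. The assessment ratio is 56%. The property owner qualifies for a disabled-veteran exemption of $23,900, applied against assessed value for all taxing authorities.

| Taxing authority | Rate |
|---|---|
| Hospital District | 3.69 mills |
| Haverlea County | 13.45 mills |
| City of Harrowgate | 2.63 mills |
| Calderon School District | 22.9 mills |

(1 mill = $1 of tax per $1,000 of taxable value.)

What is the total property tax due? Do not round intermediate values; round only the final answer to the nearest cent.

$21,068.91

Assessed value = $924,400 × 0.56 = $517,664
Taxable value = $517,664 − $23,900 = $493,764
Hospital District: $493,764 × 0.00369 = $1,821.98916
Haverlea County: $493,764 × 0.01345 = $6,641.1258
City of Harrowgate: $493,764 × 0.00263 = $1,298.59932
Calderon School District: $493,764 × 0.0229 = $11,307.1956
Total = $1,821.98916 + $6,641.1258 + $1,298.59932 + $11,307.1956 = $21,068.90988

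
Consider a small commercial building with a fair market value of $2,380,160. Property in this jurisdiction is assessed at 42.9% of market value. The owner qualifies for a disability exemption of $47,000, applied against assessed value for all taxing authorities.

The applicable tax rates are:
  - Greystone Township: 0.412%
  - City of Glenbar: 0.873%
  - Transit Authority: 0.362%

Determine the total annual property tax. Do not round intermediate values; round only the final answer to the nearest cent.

Assessed value = $2,380,160 × 0.429 = $1,021,088.64
Taxable value = $1,021,088.64 − $47,000 = $974,088.64
Greystone Township: $974,088.64 × 0.00412 = $4,013.2451968
City of Glenbar: $974,088.64 × 0.00873 = $8,503.7938272
Transit Authority: $974,088.64 × 0.00362 = $3,526.2008768
Total = $4,013.2451968 + $8,503.7938272 + $3,526.2008768 = $16,043.2399008

$16,043.24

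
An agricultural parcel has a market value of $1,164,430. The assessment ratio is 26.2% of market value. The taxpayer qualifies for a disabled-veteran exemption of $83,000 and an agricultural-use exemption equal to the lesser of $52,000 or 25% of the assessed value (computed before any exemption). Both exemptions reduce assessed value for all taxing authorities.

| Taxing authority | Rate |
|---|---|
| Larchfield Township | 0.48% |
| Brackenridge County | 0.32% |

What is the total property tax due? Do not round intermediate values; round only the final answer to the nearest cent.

$1,360.65

Assessed value = $1,164,430 × 0.262 = $305,080.66
Agricultural-use exemption = min($52,000, 25% × $305,080.66) = min($52,000, $76,270.165) = $52,000 (dollar cap binds)
Taxable value = $305,080.66 − $83,000 − $52,000 = $170,080.66
Larchfield Township: $170,080.66 × 0.0048 = $816.387168
Brackenridge County: $170,080.66 × 0.0032 = $544.258112
Total = $1,360.64528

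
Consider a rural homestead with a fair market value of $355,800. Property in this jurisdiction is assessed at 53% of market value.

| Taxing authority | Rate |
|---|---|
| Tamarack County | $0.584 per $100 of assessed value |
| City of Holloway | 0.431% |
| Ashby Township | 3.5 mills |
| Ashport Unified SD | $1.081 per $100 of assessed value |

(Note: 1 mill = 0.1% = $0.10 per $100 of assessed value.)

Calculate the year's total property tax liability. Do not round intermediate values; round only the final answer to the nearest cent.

Assessed value = $355,800 × 0.53 = $188,574
Tamarack County: $188,574 × 0.00584 = $1,101.27216
City of Holloway: $188,574 × 0.00431 = $812.75394
Ashby Township: $188,574 × 0.0035 = $660.009
Ashport Unified SD: $188,574 × 0.01081 = $2,038.48494
Total = $4,612.52004

$4,612.52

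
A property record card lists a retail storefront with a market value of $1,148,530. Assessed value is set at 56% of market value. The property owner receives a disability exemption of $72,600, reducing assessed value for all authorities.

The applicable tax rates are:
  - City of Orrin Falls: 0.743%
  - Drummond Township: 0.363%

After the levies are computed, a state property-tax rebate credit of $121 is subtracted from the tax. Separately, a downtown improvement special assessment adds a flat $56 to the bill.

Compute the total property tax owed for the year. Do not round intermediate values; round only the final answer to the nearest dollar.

$6,246

Assessed value = $1,148,530 × 0.56 = $643,176.8
Taxable value = $643,176.8 − $72,600 = $570,576.8
City of Orrin Falls: $570,576.8 × 0.00743 = $4,239.385624
Drummond Township: $570,576.8 × 0.00363 = $2,071.193784
Levies subtotal = $6,310.579408
After credit = $6,310.579408 − $121 = $6,189.579408
Total = $6,189.579408 + $56 = $6,245.579408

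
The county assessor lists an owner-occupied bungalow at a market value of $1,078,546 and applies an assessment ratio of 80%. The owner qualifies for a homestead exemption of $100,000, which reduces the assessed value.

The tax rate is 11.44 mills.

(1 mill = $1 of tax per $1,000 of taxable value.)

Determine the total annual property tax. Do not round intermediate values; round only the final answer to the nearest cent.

$8,726.85

Assessed value = $1,078,546 × 0.8 = $862,836.8
Taxable value = $862,836.8 − $100,000 = $762,836.8
Tax = $762,836.8 × 0.01144 = $8,726.852992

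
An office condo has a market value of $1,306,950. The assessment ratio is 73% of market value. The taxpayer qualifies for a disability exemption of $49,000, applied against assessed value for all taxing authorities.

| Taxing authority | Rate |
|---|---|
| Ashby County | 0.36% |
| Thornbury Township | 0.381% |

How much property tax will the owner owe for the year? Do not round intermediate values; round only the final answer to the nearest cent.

$6,706.59

Assessed value = $1,306,950 × 0.73 = $954,073.5
Taxable value = $954,073.5 − $49,000 = $905,073.5
Ashby County: $905,073.5 × 0.0036 = $3,258.2646
Thornbury Township: $905,073.5 × 0.00381 = $3,448.330035
Total = $3,258.2646 + $3,448.330035 = $6,706.594635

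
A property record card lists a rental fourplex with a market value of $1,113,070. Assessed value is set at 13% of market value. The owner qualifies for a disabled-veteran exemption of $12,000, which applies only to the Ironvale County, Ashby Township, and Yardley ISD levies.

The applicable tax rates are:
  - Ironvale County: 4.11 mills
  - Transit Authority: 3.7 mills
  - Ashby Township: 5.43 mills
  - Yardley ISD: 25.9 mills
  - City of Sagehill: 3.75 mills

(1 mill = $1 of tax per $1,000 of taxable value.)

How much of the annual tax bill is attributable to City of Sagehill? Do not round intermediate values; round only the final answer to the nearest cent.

Assessed value = $1,113,070 × 0.13 = $144,699.1
City of Sagehill taxable value = $144,699.1 (exemption does not apply)
City of Sagehill levy = $144,699.1 × 0.00375 = $542.621625

$542.62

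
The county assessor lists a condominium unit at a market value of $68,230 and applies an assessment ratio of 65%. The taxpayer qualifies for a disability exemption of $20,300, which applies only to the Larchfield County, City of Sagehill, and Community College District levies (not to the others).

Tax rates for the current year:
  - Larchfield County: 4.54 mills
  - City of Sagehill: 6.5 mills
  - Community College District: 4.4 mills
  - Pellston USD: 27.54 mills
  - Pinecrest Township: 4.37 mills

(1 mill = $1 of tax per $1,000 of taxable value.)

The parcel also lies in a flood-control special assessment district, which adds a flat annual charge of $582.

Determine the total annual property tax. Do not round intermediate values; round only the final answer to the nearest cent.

Assessed value = $68,230 × 0.65 = $44,349.5
Larchfield County: ($44,349.5 − $20,300) × 0.00454 = $24,049.5 × 0.00454 = $109.18473
City of Sagehill: ($44,349.5 − $20,300) × 0.0065 = $24,049.5 × 0.0065 = $156.32175
Community College District: ($44,349.5 − $20,300) × 0.0044 = $24,049.5 × 0.0044 = $105.8178
Pellston USD: $44,349.5 × 0.02754 = $1,221.38523
Pinecrest Township: $44,349.5 × 0.00437 = $193.807315
Levies subtotal = $1,786.516825
Total = $1,786.516825 + $582 = $2,368.516825

$2,368.52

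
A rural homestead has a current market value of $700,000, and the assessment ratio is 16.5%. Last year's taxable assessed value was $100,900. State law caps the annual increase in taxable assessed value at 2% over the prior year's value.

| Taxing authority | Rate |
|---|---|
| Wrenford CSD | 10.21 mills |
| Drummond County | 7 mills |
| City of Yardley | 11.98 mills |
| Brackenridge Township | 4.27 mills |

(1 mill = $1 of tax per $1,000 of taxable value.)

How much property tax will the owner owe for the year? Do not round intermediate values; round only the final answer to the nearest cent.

Uncapped assessed value = $700,000 × 0.165 = $115,500
Cap limit = $100,900 × 1.02 = $102,918
Taxable assessed value = min($115,500, $102,918) = $102,918 (cap binds)
Wrenford CSD: $102,918 × 0.01021 = $1,050.79278
Drummond County: $102,918 × 0.007 = $720.426
City of Yardley: $102,918 × 0.01198 = $1,232.95764
Brackenridge Township: $102,918 × 0.00427 = $439.45986
Total = $3,443.63628

$3,443.64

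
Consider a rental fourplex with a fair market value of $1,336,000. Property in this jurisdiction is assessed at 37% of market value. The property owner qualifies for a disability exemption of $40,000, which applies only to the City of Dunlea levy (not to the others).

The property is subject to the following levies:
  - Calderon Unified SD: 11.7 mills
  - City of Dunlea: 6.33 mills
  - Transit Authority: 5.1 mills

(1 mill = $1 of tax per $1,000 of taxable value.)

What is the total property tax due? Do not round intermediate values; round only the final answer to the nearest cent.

$11,180.42

Assessed value = $1,336,000 × 0.37 = $494,320
Calderon Unified SD: $494,320 × 0.0117 = $5,783.544
City of Dunlea: ($494,320 − $40,000) × 0.00633 = $454,320 × 0.00633 = $2,875.8456
Transit Authority: $494,320 × 0.0051 = $2,521.032
Total = $11,180.4216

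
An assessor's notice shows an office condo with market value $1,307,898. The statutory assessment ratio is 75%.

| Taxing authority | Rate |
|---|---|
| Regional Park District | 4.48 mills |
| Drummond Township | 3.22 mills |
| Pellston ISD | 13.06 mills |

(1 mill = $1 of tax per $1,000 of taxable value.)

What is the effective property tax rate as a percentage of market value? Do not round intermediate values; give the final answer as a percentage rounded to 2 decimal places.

1.56%

Assessed value = $1,307,898 × 0.75 = $980,923.5
Regional Park District: $980,923.5 × 0.00448 = $4,394.53728
Drummond Township: $980,923.5 × 0.00322 = $3,158.57367
Pellston ISD: $980,923.5 × 0.01306 = $12,810.86091
Total tax = $20,363.97186
Effective rate = $20,363.97186 ÷ $1,307,898 = 1.56% of market value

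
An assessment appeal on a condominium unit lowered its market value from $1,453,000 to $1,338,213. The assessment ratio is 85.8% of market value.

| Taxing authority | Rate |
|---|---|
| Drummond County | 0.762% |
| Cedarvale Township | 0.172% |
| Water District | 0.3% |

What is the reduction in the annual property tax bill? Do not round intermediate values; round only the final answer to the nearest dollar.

$1,215

Old assessed value = $1,453,000 × 0.858 = $1,246,674
New assessed value = $1,338,213 × 0.858 = $1,148,186.754
Combined rate = 0.00762 + 0.00172 + 0.003 = 0.01234
Old tax = $1,246,674 × 0.01234 = $15,383.95716
New tax = $1,148,186.754 × 0.01234 = $14,168.62454436
Reduction = $15,383.95716 − $14,168.62454436 = $1,215.33261564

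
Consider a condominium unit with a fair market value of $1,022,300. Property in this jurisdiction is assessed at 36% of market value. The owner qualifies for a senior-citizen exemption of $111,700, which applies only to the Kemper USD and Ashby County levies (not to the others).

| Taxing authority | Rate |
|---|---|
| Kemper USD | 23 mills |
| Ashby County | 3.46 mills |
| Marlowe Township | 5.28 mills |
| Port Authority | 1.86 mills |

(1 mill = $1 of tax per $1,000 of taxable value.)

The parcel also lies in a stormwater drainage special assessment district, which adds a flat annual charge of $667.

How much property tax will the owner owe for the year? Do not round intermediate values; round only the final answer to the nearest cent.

Assessed value = $1,022,300 × 0.36 = $368,028
Kemper USD: ($368,028 − $111,700) × 0.023 = $256,328 × 0.023 = $5,895.544
Ashby County: ($368,028 − $111,700) × 0.00346 = $256,328 × 0.00346 = $886.89488
Marlowe Township: $368,028 × 0.00528 = $1,943.18784
Port Authority: $368,028 × 0.00186 = $684.53208
Levies subtotal = $9,410.1588
Total = $9,410.1588 + $667 = $10,077.1588

$10,077.16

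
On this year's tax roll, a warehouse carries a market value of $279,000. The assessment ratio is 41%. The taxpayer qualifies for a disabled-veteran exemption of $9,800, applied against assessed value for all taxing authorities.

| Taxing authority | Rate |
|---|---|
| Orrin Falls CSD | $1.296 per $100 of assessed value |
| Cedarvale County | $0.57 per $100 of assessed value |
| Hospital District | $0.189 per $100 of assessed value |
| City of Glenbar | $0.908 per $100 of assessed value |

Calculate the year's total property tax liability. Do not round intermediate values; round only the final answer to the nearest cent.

$3,099.00

Assessed value = $279,000 × 0.41 = $114,390
Taxable value = $114,390 − $9,800 = $104,590
Orrin Falls CSD: $104,590 × 0.01296 = $1,355.4864
Cedarvale County: $104,590 × 0.0057 = $596.163
Hospital District: $104,590 × 0.00189 = $197.6751
City of Glenbar: $104,590 × 0.00908 = $949.6772
Total = $1,355.4864 + $596.163 + $197.6751 + $949.6772 = $3,099.0017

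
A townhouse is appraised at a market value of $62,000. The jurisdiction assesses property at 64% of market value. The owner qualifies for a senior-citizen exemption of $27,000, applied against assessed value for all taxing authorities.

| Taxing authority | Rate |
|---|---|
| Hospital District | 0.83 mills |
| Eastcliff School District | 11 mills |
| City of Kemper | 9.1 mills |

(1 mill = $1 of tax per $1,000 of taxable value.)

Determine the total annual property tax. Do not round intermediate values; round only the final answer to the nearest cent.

Assessed value = $62,000 × 0.64 = $39,680
Taxable value = $39,680 − $27,000 = $12,680
Hospital District: $12,680 × 0.00083 = $10.5244
Eastcliff School District: $12,680 × 0.011 = $139.48
City of Kemper: $12,680 × 0.0091 = $115.388
Total = $10.5244 + $139.48 + $115.388 = $265.3924

$265.39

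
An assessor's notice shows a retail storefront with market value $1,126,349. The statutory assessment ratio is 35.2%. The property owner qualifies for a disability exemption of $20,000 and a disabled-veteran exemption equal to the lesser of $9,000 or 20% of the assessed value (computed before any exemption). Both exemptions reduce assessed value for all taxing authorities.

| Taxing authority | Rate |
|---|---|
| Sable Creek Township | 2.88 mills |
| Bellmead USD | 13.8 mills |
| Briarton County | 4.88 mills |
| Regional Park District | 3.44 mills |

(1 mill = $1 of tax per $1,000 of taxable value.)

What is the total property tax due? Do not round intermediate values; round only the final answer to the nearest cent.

$9,186.87

Assessed value = $1,126,349 × 0.352 = $396,474.848
Disabled-veteran exemption = min($9,000, 20% × $396,474.848) = min($9,000, $79,294.9696) = $9,000 (dollar cap binds)
Taxable value = $396,474.848 − $20,000 − $9,000 = $367,474.848
Sable Creek Township: $367,474.848 × 0.00288 = $1,058.32756224
Bellmead USD: $367,474.848 × 0.0138 = $5,071.1529024
Briarton County: $367,474.848 × 0.00488 = $1,793.27725824
Regional Park District: $367,474.848 × 0.00344 = $1,264.11347712
Total = $9,186.8712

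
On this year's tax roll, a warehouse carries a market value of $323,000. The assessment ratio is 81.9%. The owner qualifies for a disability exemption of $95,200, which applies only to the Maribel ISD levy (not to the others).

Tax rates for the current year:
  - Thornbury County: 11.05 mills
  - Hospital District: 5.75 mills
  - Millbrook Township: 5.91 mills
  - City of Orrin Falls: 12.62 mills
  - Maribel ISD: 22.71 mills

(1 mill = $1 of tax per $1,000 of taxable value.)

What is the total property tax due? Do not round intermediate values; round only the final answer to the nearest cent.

Assessed value = $323,000 × 0.819 = $264,537
Thornbury County: $264,537 × 0.01105 = $2,923.13385
Hospital District: $264,537 × 0.00575 = $1,521.08775
Millbrook Township: $264,537 × 0.00591 = $1,563.41367
City of Orrin Falls: $264,537 × 0.01262 = $3,338.45694
Maribel ISD: ($264,537 − $95,200) × 0.02271 = $169,337 × 0.02271 = $3,845.64327
Total = $13,191.73548

$13,191.74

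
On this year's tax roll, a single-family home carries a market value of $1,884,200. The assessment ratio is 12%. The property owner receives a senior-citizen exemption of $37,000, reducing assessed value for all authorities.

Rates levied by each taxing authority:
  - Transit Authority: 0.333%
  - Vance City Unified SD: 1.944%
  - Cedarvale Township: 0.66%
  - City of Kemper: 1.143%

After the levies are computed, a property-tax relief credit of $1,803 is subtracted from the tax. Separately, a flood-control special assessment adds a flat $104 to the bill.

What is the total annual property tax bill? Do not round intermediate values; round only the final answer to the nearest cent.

$6,016.44

Assessed value = $1,884,200 × 0.12 = $226,104
Taxable value = $226,104 − $37,000 = $189,104
Transit Authority: $189,104 × 0.00333 = $629.71632
Vance City Unified SD: $189,104 × 0.01944 = $3,676.18176
Cedarvale Township: $189,104 × 0.0066 = $1,248.0864
City of Kemper: $189,104 × 0.01143 = $2,161.45872
Levies subtotal = $7,715.4432
After credit = $7,715.4432 − $1,803 = $5,912.4432
Total = $5,912.4432 + $104 = $6,016.4432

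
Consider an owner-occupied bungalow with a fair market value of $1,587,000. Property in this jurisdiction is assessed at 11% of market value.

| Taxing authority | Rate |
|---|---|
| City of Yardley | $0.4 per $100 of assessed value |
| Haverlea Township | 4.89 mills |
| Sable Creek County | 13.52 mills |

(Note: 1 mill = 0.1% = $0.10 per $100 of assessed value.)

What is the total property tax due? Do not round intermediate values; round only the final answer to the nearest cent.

$3,912.11

Assessed value = $1,587,000 × 0.11 = $174,570
City of Yardley: $174,570 × 0.004 = $698.28
Haverlea Township: $174,570 × 0.00489 = $853.6473
Sable Creek County: $174,570 × 0.01352 = $2,360.1864
Total = $3,912.1137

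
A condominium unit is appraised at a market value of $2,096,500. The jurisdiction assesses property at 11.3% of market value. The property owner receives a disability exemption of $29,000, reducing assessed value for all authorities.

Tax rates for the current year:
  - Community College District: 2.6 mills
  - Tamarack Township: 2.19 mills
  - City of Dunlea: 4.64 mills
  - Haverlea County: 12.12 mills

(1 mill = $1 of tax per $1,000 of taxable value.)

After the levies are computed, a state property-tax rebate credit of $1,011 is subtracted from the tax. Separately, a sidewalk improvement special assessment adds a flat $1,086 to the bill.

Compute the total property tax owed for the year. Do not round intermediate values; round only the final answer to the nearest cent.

Assessed value = $2,096,500 × 0.113 = $236,904.5
Taxable value = $236,904.5 − $29,000 = $207,904.5
Community College District: $207,904.5 × 0.0026 = $540.5517
Tamarack Township: $207,904.5 × 0.00219 = $455.310855
City of Dunlea: $207,904.5 × 0.00464 = $964.67688
Haverlea County: $207,904.5 × 0.01212 = $2,519.80254
Levies subtotal = $4,480.341975
After credit = $4,480.341975 − $1,011 = $3,469.341975
Total = $3,469.341975 + $1,086 = $4,555.341975

$4,555.34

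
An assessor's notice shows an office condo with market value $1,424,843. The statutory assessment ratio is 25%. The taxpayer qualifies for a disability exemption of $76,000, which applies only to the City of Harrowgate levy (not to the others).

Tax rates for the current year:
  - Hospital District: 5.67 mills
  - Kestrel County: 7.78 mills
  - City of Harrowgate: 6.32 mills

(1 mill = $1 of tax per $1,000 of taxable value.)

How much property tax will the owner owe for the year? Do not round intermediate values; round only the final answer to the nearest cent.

Assessed value = $1,424,843 × 0.25 = $356,210.75
Hospital District: $356,210.75 × 0.00567 = $2,019.7149525
Kestrel County: $356,210.75 × 0.00778 = $2,771.319635
City of Harrowgate: ($356,210.75 − $76,000) × 0.00632 = $280,210.75 × 0.00632 = $1,770.93194
Total = $6,561.9665275

$6,561.97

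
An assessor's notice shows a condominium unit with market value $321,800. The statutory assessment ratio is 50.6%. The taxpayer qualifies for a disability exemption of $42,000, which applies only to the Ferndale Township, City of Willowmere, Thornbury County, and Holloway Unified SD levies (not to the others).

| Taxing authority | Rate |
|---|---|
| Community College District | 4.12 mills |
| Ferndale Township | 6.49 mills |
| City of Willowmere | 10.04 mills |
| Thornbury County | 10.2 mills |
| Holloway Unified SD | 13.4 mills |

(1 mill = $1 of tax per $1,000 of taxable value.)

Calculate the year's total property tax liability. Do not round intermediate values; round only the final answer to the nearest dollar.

$5,520

Assessed value = $321,800 × 0.506 = $162,830.8
Community College District: $162,830.8 × 0.00412 = $670.862896
Ferndale Township: ($162,830.8 − $42,000) × 0.00649 = $120,830.8 × 0.00649 = $784.191892
City of Willowmere: ($162,830.8 − $42,000) × 0.01004 = $120,830.8 × 0.01004 = $1,213.141232
Thornbury County: ($162,830.8 − $42,000) × 0.0102 = $120,830.8 × 0.0102 = $1,232.47416
Holloway Unified SD: ($162,830.8 − $42,000) × 0.0134 = $120,830.8 × 0.0134 = $1,619.13272
Total = $5,519.8029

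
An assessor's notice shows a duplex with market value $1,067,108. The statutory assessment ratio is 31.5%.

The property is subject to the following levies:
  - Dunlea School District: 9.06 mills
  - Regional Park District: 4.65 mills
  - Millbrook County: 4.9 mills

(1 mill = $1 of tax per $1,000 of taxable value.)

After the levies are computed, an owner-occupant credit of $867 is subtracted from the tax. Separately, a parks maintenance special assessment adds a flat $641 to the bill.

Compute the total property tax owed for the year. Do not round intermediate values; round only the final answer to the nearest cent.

$6,029.55

Assessed value = $1,067,108 × 0.315 = $336,139.02
Dunlea School District: $336,139.02 × 0.00906 = $3,045.4195212
Regional Park District: $336,139.02 × 0.00465 = $1,563.046443
Millbrook County: $336,139.02 × 0.0049 = $1,647.081198
Levies subtotal = $6,255.5471622
After credit = $6,255.5471622 − $867 = $5,388.5471622
Total = $5,388.5471622 + $641 = $6,029.5471622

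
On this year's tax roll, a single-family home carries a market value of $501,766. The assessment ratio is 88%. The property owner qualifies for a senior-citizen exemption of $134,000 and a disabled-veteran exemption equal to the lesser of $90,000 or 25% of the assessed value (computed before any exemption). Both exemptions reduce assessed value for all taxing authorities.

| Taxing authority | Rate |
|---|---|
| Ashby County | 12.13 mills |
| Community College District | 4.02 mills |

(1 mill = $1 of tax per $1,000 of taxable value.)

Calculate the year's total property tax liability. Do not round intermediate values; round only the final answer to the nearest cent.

Assessed value = $501,766 × 0.88 = $441,554.08
Disabled-veteran exemption = min($90,000, 25% × $441,554.08) = min($90,000, $110,388.52) = $90,000 (dollar cap binds)
Taxable value = $441,554.08 − $134,000 − $90,000 = $217,554.08
Ashby County: $217,554.08 × 0.01213 = $2,638.9309904
Community College District: $217,554.08 × 0.00402 = $874.5674016
Total = $3,513.498392

$3,513.50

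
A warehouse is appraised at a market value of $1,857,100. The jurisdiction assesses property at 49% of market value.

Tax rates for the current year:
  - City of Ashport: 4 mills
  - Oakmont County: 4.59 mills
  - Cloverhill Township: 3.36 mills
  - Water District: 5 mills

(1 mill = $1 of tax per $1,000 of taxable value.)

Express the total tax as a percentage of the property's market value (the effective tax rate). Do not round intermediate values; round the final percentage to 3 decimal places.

Assessed value = $1,857,100 × 0.49 = $909,979
City of Ashport: $909,979 × 0.004 = $3,639.916
Oakmont County: $909,979 × 0.00459 = $4,176.80361
Cloverhill Township: $909,979 × 0.00336 = $3,057.52944
Water District: $909,979 × 0.005 = $4,549.895
Total tax = $15,424.14405
Effective rate = $15,424.14405 ÷ $1,857,100 = 0.831% of market value

0.831%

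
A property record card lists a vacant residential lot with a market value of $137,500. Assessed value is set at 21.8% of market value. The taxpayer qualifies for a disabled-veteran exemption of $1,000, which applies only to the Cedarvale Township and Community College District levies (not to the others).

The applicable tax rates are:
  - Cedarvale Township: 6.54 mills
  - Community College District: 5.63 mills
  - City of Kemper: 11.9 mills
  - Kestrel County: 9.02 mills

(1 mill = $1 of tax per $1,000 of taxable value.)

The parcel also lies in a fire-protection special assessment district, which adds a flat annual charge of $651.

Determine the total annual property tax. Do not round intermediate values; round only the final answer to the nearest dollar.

Assessed value = $137,500 × 0.218 = $29,975
Cedarvale Township: ($29,975 − $1,000) × 0.00654 = $28,975 × 0.00654 = $189.4965
Community College District: ($29,975 − $1,000) × 0.00563 = $28,975 × 0.00563 = $163.12925
City of Kemper: $29,975 × 0.0119 = $356.7025
Kestrel County: $29,975 × 0.00902 = $270.3745
Levies subtotal = $979.70275
Total = $979.70275 + $651 = $1,630.70275

$1,631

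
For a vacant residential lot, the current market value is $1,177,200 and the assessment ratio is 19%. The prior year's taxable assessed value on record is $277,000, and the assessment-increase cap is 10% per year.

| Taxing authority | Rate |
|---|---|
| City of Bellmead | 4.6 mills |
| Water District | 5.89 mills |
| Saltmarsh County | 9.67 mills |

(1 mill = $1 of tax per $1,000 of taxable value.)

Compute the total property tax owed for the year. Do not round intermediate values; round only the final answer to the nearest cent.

$4,509.15

Uncapped assessed value = $1,177,200 × 0.19 = $223,668
Cap limit = $277,000 × 1.1 = $304,700
Taxable assessed value = min($223,668, $304,700) = $223,668 (cap does not bind)
City of Bellmead: $223,668 × 0.0046 = $1,028.8728
Water District: $223,668 × 0.00589 = $1,317.40452
Saltmarsh County: $223,668 × 0.00967 = $2,162.86956
Total = $4,509.14688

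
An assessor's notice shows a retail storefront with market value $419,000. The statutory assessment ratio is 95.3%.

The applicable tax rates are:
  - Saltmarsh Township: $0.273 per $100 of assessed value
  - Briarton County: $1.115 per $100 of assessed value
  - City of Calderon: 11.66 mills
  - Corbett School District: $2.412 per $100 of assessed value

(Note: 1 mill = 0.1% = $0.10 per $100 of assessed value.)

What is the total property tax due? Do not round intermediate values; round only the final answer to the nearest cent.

$19,829.59

Assessed value = $419,000 × 0.953 = $399,307
Saltmarsh Township: $399,307 × 0.00273 = $1,090.10811
Briarton County: $399,307 × 0.01115 = $4,452.27305
City of Calderon: $399,307 × 0.01166 = $4,655.91962
Corbett School District: $399,307 × 0.02412 = $9,631.28484
Total = $19,829.58562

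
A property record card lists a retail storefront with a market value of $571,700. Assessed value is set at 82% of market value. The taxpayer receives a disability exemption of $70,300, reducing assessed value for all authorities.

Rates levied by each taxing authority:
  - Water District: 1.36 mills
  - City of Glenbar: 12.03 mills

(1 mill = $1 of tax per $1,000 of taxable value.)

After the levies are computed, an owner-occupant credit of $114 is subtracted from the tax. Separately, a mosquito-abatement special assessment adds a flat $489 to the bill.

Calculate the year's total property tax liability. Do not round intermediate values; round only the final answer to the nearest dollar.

Assessed value = $571,700 × 0.82 = $468,794
Taxable value = $468,794 − $70,300 = $398,494
Water District: $398,494 × 0.00136 = $541.95184
City of Glenbar: $398,494 × 0.01203 = $4,793.88282
Levies subtotal = $5,335.83466
After credit = $5,335.83466 − $114 = $5,221.83466
Total = $5,221.83466 + $489 = $5,710.83466

$5,711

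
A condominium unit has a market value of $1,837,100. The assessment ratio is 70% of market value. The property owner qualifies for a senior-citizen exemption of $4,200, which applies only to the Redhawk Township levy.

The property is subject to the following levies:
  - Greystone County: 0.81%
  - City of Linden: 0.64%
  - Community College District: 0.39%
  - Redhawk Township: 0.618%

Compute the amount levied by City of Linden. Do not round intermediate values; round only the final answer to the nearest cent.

Assessed value = $1,837,100 × 0.7 = $1,285,970
City of Linden taxable value = $1,285,970 (exemption does not apply)
City of Linden levy = $1,285,970 × 0.0064 = $8,230.208

$8,230.21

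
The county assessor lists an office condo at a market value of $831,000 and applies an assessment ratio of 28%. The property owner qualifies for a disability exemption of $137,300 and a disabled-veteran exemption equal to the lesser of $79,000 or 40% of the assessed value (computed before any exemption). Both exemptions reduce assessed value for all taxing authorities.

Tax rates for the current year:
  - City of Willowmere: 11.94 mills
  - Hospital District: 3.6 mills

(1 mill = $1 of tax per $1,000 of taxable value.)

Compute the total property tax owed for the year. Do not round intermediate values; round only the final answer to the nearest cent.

Assessed value = $831,000 × 0.28 = $232,680
Disabled-veteran exemption = min($79,000, 40% × $232,680) = min($79,000, $93,072) = $79,000 (dollar cap binds)
Taxable value = $232,680 − $137,300 − $79,000 = $16,380
City of Willowmere: $16,380 × 0.01194 = $195.5772
Hospital District: $16,380 × 0.0036 = $58.968
Total = $254.5452

$254.55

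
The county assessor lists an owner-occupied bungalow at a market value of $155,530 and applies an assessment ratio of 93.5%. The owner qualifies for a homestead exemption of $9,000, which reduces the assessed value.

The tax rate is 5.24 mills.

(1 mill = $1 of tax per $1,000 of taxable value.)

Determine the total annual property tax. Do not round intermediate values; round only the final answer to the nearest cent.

Assessed value = $155,530 × 0.935 = $145,420.55
Taxable value = $145,420.55 − $9,000 = $136,420.55
Tax = $136,420.55 × 0.00524 = $714.843682

$714.84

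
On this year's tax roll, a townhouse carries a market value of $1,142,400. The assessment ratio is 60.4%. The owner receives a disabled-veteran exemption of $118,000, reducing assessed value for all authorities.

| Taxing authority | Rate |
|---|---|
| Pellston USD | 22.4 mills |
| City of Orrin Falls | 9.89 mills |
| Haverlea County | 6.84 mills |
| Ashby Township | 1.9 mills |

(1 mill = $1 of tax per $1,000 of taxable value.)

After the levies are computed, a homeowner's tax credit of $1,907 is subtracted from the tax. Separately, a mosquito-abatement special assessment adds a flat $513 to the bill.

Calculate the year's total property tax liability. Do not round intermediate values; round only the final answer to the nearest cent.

Assessed value = $1,142,400 × 0.604 = $690,009.6
Taxable value = $690,009.6 − $118,000 = $572,009.6
Pellston USD: $572,009.6 × 0.0224 = $12,813.01504
City of Orrin Falls: $572,009.6 × 0.00989 = $5,657.174944
Haverlea County: $572,009.6 × 0.00684 = $3,912.545664
Ashby Township: $572,009.6 × 0.0019 = $1,086.81824
Levies subtotal = $23,469.553888
After credit = $23,469.553888 − $1,907 = $21,562.553888
Total = $21,562.553888 + $513 = $22,075.553888

$22,075.55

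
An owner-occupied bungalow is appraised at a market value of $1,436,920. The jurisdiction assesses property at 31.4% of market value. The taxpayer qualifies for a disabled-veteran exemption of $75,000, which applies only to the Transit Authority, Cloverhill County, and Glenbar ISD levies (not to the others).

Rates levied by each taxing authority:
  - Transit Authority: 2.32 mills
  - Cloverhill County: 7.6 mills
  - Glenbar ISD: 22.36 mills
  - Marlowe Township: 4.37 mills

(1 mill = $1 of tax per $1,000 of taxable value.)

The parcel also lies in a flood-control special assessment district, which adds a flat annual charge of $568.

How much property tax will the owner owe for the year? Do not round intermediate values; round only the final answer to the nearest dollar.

$14,683

Assessed value = $1,436,920 × 0.314 = $451,192.88
Transit Authority: ($451,192.88 − $75,000) × 0.00232 = $376,192.88 × 0.00232 = $872.7674816
Cloverhill County: ($451,192.88 − $75,000) × 0.0076 = $376,192.88 × 0.0076 = $2,859.065888
Glenbar ISD: ($451,192.88 − $75,000) × 0.02236 = $376,192.88 × 0.02236 = $8,411.6727968
Marlowe Township: $451,192.88 × 0.00437 = $1,971.7128856
Levies subtotal = $14,115.219052
Total = $14,115.219052 + $568 = $14,683.219052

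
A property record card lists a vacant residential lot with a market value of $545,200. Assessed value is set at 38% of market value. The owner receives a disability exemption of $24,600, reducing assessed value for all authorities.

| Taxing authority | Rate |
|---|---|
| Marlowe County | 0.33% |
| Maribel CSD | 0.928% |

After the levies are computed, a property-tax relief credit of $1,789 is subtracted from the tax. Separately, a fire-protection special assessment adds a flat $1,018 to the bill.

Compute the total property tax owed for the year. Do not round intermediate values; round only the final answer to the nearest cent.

Assessed value = $545,200 × 0.38 = $207,176
Taxable value = $207,176 − $24,600 = $182,576
Marlowe County: $182,576 × 0.0033 = $602.5008
Maribel CSD: $182,576 × 0.00928 = $1,694.30528
Levies subtotal = $2,296.80608
After credit = $2,296.80608 − $1,789 = $507.80608
Total = $507.80608 + $1,018 = $1,525.80608

$1,525.81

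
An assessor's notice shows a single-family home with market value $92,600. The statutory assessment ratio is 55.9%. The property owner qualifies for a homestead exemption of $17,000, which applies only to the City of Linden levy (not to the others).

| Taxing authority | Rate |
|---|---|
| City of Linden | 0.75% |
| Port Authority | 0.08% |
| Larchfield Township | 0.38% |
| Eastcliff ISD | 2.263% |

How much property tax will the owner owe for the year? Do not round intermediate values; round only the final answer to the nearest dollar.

$1,670

Assessed value = $92,600 × 0.559 = $51,763.4
City of Linden: ($51,763.4 − $17,000) × 0.0075 = $34,763.4 × 0.0075 = $260.7255
Port Authority: $51,763.4 × 0.0008 = $41.41072
Larchfield Township: $51,763.4 × 0.0038 = $196.70092
Eastcliff ISD: $51,763.4 × 0.02263 = $1,171.405742
Total = $1,670.242882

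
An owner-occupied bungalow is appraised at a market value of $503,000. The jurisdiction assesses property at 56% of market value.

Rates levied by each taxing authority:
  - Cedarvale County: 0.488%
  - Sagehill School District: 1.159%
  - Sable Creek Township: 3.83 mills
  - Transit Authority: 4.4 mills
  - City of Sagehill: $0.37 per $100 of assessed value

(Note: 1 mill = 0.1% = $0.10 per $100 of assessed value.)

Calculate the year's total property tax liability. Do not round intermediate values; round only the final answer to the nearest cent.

Assessed value = $503,000 × 0.56 = $281,680
Cedarvale County: $281,680 × 0.00488 = $1,374.5984
Sagehill School District: $281,680 × 0.01159 = $3,264.6712
Sable Creek Township: $281,680 × 0.00383 = $1,078.8344
Transit Authority: $281,680 × 0.0044 = $1,239.392
City of Sagehill: $281,680 × 0.0037 = $1,042.216
Total = $7,999.712

$7,999.71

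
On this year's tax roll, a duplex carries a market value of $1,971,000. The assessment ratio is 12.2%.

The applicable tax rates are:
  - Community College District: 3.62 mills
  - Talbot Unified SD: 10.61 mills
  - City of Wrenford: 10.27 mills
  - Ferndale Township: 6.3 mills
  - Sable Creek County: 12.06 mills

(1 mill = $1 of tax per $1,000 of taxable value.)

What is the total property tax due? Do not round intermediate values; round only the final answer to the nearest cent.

Assessed value = $1,971,000 × 0.122 = $240,462
Community College District: $240,462 × 0.00362 = $870.47244
Talbot Unified SD: $240,462 × 0.01061 = $2,551.30182
City of Wrenford: $240,462 × 0.01027 = $2,469.54474
Ferndale Township: $240,462 × 0.0063 = $1,514.9106
Sable Creek County: $240,462 × 0.01206 = $2,899.97172
Total = $870.47244 + $2,551.30182 + $2,469.54474 + $1,514.9106 + $2,899.97172 = $10,306.20132

$10,306.20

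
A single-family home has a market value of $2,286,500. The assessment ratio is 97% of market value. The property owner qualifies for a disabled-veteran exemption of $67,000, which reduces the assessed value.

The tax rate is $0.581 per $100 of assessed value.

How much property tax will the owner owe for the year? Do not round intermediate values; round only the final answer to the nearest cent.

Assessed value = $2,286,500 × 0.97 = $2,217,905
Taxable value = $2,217,905 − $67,000 = $2,150,905
Tax = $2,150,905 × 0.00581 = $12,496.75805

$12,496.76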